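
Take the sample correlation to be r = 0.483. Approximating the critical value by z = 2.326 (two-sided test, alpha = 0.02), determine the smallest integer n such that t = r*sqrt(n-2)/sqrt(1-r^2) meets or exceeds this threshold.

Need r·√(n−2)/√(1−r²) ≥ 2.326
√(n−2) ≥ 2.326·√(1−0.233289) / 0.483 = 2.326·0.875620 / 0.483 = 4.2168
n−2 ≥ 17.7814  ⇒  n ≥ 19.7814
Smallest integer n = 20

20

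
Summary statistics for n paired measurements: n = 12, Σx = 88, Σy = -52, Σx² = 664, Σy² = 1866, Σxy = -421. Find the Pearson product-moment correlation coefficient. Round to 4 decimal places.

S_xy = nΣxy − ΣxΣy = 12·(-421) − 88·(-52) = -5052 − (-4576) = -476
S_xx = nΣx² − (Σx)² = 12·664 − 88² = 7968 − 7744 = 224
S_yy = nΣy² − (Σy)² = 12·1866 − (-52)² = 22392 − 2704 = 19688
r = S_xy / √(S_xx·S_yy) = -476 / √(224·19688) = -476 / √4410112 = -476 / 2100.0267 = -0.2267

-0.2267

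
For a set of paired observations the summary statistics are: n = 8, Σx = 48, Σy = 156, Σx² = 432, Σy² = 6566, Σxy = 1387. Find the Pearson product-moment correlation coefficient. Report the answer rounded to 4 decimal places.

S_xy = nΣxy − ΣxΣy = 8·1387 − 48·156 = 11096 − 7488 = 3608
S_xx = nΣx² − (Σx)² = 8·432 − 48² = 3456 − 2304 = 1152
S_yy = nΣy² − (Σy)² = 8·6566 − 156² = 52528 − 24336 = 28192
r = S_xy / √(S_xx·S_yy) = 3608 / √(1152·28192) = 3608 / √32477184 = 3608 / 5698.8757 = 0.6331

0.6331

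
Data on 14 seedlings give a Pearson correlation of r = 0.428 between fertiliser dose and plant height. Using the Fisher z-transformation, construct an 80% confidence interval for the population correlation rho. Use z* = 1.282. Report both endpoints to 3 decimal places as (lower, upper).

z_r = atanh(0.428) = 0.457446;  SE = 1/√(n−3) = 1/√11 = 0.301511
z-limits: 0.457446 ± 1.282·0.301511 = 0.457446 ± 0.386537 = [0.070909, 0.843983]
ρ-limits: (tanh 0.070909, tanh 0.843983) = (0.071, 0.688)

(0.071, 0.688)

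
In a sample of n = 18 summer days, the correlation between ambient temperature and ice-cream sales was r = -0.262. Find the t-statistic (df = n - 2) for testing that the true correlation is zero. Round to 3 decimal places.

-1.086

1 − r² = 1 − 0.068644 = 0.931356;  √(1−r²) = 0.965068
√(n−2) = √16 = 4.000000
t = r·√(n−2)/√(1−r²) = -0.262 · 4.000000 / 0.965068 = -1.086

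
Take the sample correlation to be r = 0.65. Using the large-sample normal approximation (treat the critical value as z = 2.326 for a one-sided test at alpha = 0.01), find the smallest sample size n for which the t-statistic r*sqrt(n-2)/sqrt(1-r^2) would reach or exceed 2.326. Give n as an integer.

10

Need r·√(n−2)/√(1−r²) ≥ 2.326
√(n−2) ≥ 2.326·√(1−0.4225) / 0.65 = 2.326·0.759934 / 0.65 = 2.7194
n−2 ≥ 7.3951  ⇒  n ≥ 9.3951
Smallest integer n = 10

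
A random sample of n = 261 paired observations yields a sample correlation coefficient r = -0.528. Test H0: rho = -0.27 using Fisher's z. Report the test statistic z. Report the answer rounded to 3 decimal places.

Fisher z: atanh(-0.528) = -0.587368, atanh(-0.27) = -0.276864
z = (z_r − z_0)·√(n−3) = (-0.587368 − (-0.276864))·√258 = -0.310504 · 16.062378 = -4.987

-4.987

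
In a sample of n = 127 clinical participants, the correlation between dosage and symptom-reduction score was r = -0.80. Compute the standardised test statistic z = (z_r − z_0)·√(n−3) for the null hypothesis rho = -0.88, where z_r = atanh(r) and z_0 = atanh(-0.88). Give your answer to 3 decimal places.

z_r = atanh(-0.80) = -1.098612,  z_0 = atanh(-0.88) = -1.375768
SE = 1/√(n−3) = 1/√124 = 0.089803
z = (z_r − z_0)/SE = (-1.098612 − (-1.375768)) / 0.089803 = 0.277156 / 0.089803 = 3.086

3.086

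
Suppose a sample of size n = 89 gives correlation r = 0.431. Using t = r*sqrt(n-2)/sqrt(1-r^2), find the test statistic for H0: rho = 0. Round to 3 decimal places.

4.455

1 − r² = 1 − 0.185761 = 0.814239;  √(1−r²) = 0.902352
√(n−2) = √87 = 9.327379
t = r·√(n−2)/√(1−r²) = 0.431 · 9.327379 / 0.902352 = 4.455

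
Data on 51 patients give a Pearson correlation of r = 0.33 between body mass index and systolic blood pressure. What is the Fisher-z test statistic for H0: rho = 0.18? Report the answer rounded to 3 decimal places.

1.114

z_r = atanh(0.33) = 0.342828,  z_0 = atanh(0.18) = 0.181983
SE = 1/√(n−3) = 1/√48 = 0.144338
z = (z_r − z_0)/SE = (0.342828 − 0.181983) / 0.144338 = 0.160845 / 0.144338 = 1.114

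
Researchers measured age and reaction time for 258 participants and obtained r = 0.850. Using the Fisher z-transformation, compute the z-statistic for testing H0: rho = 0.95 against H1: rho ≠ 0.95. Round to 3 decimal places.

Fisher z: atanh(0.850) = 1.256153, atanh(0.95) = 1.831781
z = (z_r − z_0)·√(n−3) = (1.256153 − 1.831781)·√255 = -0.575628 · 15.968719 = -9.192

-9.192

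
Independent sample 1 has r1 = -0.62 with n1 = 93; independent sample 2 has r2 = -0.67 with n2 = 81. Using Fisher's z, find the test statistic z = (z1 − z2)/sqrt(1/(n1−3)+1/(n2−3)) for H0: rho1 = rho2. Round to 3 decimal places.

Fisher z-transforms: z1 = atanh(-0.62) = -0.725005, z2 = atanh(-0.67) = -0.810743; difference d = 0.085738
Var(d) = 1/90 + 1/78 = 0.0111111 + 0.0128205 = 0.0239316
z = d/√Var(d) = 0.085738 / √0.0239316 = 0.085738 / 0.154698 = 0.554

0.554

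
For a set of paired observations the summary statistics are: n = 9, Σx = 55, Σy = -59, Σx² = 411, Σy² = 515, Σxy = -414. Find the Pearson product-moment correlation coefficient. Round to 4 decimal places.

S_xy = nΣxy − ΣxΣy = 9·(-414) − 55·(-59) = -3726 − (-3245) = -481
S_xx = nΣx² − (Σx)² = 9·411 − 55² = 3699 − 3025 = 674
S_yy = nΣy² − (Σy)² = 9·515 − (-59)² = 4635 − 3481 = 1154
r = S_xy / √(S_xx·S_yy) = -481 / √(674·1154) = -481 / √777796 = -481 / 881.9274 = -0.5454

-0.5454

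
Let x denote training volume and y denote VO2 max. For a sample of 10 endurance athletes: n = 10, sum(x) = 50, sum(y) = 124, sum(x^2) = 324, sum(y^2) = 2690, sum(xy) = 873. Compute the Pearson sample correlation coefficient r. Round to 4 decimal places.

Numerator: nΣxy − (Σx)(Σy) = 10·873 − (50)(124) = 2530
Denominator: √[(nΣx²−(Σx)²)(nΣy²−(Σy)²)]
  nΣx²−(Σx)² = 10·324 − 2500 = 740;  nΣy²−(Σy)² = 10·2690 − 15376 = 11524
  √(740·11524) = √8527760 = 2920.2329
r = 2530 / 2920.2329 = 0.8664

0.8664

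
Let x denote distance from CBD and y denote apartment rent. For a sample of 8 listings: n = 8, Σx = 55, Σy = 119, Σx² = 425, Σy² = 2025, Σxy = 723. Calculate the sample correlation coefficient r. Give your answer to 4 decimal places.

S_xy = nΣxy − ΣxΣy = 8·723 − 55·119 = 5784 − 6545 = -761
S_xx = nΣx² − (Σx)² = 8·425 − 55² = 3400 − 3025 = 375
S_yy = nΣy² − (Σy)² = 8·2025 − 119² = 16200 − 14161 = 2039
r = S_xy / √(S_xx·S_yy) = -761 / √(375·2039) = -761 / √764625 = -761 / 874.4284 = -0.8703

-0.8703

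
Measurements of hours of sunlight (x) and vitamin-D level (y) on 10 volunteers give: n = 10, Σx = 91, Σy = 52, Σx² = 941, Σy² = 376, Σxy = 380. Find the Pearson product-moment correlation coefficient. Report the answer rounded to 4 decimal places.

-0.8536

Numerator: nΣxy − (Σx)(Σy) = 10·380 − (91)(52) = -932
Denominator: √[(nΣx²−(Σx)²)(nΣy²−(Σy)²)]
  nΣx²−(Σx)² = 10·941 − 8281 = 1129;  nΣy²−(Σy)² = 10·376 − 2704 = 1056
  √(1129·1056) = √1192224 = 1091.8901
r = -932 / 1091.8901 = -0.8536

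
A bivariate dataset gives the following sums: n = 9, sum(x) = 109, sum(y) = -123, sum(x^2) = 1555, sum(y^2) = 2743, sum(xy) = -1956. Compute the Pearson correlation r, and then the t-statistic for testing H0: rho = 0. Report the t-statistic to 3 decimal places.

Numerator: nΣxy − (Σx)(Σy) = 9·(-1956) − (109)(-123) = -4197
Denominator: √[(nΣx²−(Σx)²)(nΣy²−(Σy)²)]
  nΣx²−(Σx)² = 9·1555 − 11881 = 2114;  nΣy²−(Σy)² = 9·2743 − 15129 = 9558
  √(2114·9558) = √20205612 = 4495.0653
r = -4197 / 4495.0653 = -0.9337
t = r·√(n−2)/√(1−r²) = -0.9337·√7 / √(1−0.871796) = -2.470338 / 0.358056 = -6.899

-6.899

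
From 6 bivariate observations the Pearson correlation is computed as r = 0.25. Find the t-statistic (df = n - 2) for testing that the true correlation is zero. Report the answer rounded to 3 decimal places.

1 − r² = 1 − 0.0625 = 0.9375;  √(1−r²) = 0.968246
√(n−2) = √4 = 2.000000
t = r·√(n−2)/√(1−r²) = 0.25 · 2.000000 / 0.968246 = 0.516

0.516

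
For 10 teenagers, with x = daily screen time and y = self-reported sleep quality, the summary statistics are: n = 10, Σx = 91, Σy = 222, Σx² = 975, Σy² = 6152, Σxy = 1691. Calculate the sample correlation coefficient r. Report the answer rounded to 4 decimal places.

S_xy = nΣxy − ΣxΣy = 10·1691 − 91·222 = 16910 − 20202 = -3292
S_xx = nΣx² − (Σx)² = 10·975 − 91² = 9750 − 8281 = 1469
S_yy = nΣy² − (Σy)² = 10·6152 − 222² = 61520 − 49284 = 12236
r = S_xy / √(S_xx·S_yy) = -3292 / √(1469·12236) = -3292 / √17974684 = -3292 / 4239.6561 = -0.7765

-0.7765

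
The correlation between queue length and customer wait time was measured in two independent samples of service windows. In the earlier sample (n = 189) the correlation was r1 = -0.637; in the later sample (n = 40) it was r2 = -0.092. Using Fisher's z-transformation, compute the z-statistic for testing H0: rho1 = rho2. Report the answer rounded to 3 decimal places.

-3.671

z1 = atanh(-0.637) = -0.753109,  z2 = atanh(-0.092) = -0.092261
SE = √(1/(n1−3) + 1/(n2−3)) = √(1/186 + 1/37) = √(0.0053763 + 0.0270270) = √0.0324033 = 0.180009
z = (z1 − z2)/SE = (-0.753109 − (-0.092261)) / 0.180009 = -0.660848 / 0.180009 = -3.671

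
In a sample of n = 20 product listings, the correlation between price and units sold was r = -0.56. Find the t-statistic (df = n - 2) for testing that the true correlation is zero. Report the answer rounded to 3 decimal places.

-2.868

1 − r² = 1 − 0.3136 = 0.6864;  √(1−r²) = 0.828493
√(n−2) = √18 = 4.242641
t = r·√(n−2)/√(1−r²) = -0.56 · 4.242641 / 0.828493 = -2.868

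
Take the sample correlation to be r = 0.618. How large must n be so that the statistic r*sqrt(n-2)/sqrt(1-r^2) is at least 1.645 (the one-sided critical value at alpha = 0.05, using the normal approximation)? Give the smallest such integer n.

Need r·√(n−2)/√(1−r²) ≥ 1.645
√(n−2) ≥ 1.645·√(1−0.381924) / 0.618 = 1.645·0.786178 / 0.618 = 2.0927
n−2 ≥ 4.3794  ⇒  n ≥ 6.3794
Smallest integer n = 7

7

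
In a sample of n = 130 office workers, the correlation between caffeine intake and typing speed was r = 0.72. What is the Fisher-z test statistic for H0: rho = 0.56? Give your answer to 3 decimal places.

3.097

z_r = atanh(0.72) = 0.907645,  z_0 = atanh(0.56) = 0.632833
SE = 1/√(n−3) = 1/√127 = 0.088736
z = (z_r − z_0)/SE = (0.907645 − 0.632833) / 0.088736 = 0.274812 / 0.088736 = 3.097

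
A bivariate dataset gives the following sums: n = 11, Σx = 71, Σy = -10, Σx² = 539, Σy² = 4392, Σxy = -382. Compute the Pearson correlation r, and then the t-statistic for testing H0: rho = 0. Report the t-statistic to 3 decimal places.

Numerator: nΣxy − (Σx)(Σy) = 11·(-382) − (71)(-10) = -3492
Denominator: √[(nΣx²−(Σx)²)(nΣy²−(Σy)²)]
  nΣx²−(Σx)² = 11·539 − 5041 = 888;  nΣy²−(Σy)² = 11·4392 − 100 = 48212
  √(888·48212) = √42812256 = 6543.1075
r = -3492 / 6543.1075 = -0.5337
t = r·√(n−2)/√(1−r²) = -0.5337·√9 / √(1−0.284836) = -1.601100 / 0.845674 = -1.893

-1.893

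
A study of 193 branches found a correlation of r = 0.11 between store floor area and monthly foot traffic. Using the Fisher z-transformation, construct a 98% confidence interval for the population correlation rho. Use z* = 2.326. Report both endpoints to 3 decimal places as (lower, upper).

Fisher z: z_r = atanh(r) = ½·ln((1+0.11)/(1−0.11)) = 0.110447
SE(z) = 1/√(n−3) = 1/√190 = 0.072548
98% ⇒ z* = 2.326; margin = 2.326·0.072548 = 0.168747
CI on z-scale: (-0.058300, 0.279194)
Back-transform: tanh(-0.058300) = -0.058234, tanh(0.279194) = 0.272159

(-0.058, 0.272)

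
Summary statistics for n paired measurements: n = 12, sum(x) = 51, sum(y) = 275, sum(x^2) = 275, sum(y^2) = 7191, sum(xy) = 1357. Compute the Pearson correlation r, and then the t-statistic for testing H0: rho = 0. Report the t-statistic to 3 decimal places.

4.657

Numerator: nΣxy − (Σx)(Σy) = 12·1357 − (51)(275) = 2259
Denominator: √[(nΣx²−(Σx)²)(nΣy²−(Σy)²)]
  nΣx²−(Σx)² = 12·275 − 2601 = 699;  nΣy²−(Σy)² = 12·7191 − 75625 = 10667
  √(699·10667) = √7456233 = 2730.6104
r = 2259 / 2730.6104 = 0.8273
t = r·√(n−2)/√(1−r²) = 0.8273·√10 / √(1−0.684425) = 2.616152 / 0.561761 = 4.657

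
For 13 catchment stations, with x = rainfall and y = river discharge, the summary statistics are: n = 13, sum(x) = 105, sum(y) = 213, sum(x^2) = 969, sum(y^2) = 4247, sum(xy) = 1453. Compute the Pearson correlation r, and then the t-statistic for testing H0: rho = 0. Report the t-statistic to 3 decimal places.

Numerator: nΣxy − (Σx)(Σy) = 13·1453 − (105)(213) = -3476
Denominator: √[(nΣx²−(Σx)²)(nΣy²−(Σy)²)]
  nΣx²−(Σx)² = 13·969 − 11025 = 1572;  nΣy²−(Σy)² = 13·4247 − 45369 = 9842
  √(1572·9842) = √15471624 = 3933.3985
r = -3476 / 3933.3985 = -0.8837
t = r·√(n−2)/√(1−r²) = -0.8837·√11 / √(1−0.780926) = -2.930901 / 0.468053 = -6.262

-6.262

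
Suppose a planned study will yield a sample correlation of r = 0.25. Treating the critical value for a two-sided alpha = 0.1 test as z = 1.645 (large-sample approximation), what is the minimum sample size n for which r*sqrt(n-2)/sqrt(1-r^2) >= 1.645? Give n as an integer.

43

Need r·√(n−2)/√(1−r²) ≥ 1.645
√(n−2) ≥ 1.645·√(1−0.0625) / 0.25 = 1.645·0.968246 / 0.25 = 6.3711
n−2 ≥ 40.5909  ⇒  n ≥ 42.5909
Smallest integer n = 43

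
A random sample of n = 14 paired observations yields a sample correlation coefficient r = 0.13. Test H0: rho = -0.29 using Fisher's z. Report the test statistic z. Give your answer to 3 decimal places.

1.424

Fisher z: atanh(0.13) = 0.130740, atanh(-0.29) = -0.298566
z = (z_r − z_0)·√(n−3) = (0.130740 − (-0.298566))·√11 = 0.429306 · 3.316625 = 1.424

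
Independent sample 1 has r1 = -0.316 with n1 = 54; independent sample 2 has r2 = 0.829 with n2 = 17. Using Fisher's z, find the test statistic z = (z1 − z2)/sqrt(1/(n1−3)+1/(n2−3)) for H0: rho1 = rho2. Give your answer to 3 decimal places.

-5.012

z1 = atanh(-0.316) = -0.327197,  z2 = atanh(0.829) = 1.184931
SE = √(1/(n1−3) + 1/(n2−3)) = √(1/51 + 1/14) = √(0.0196078 + 0.0714286) = √0.0910364 = 0.301722
z = (z1 − z2)/SE = (-0.327197 − 1.184931) / 0.301722 = -1.512128 / 0.301722 = -5.012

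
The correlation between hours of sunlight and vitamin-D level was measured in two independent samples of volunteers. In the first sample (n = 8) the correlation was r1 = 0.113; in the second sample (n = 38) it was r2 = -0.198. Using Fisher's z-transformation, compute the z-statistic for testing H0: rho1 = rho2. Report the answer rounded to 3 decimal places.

Fisher z-transforms: z1 = atanh(0.113) = 0.113485, z2 = atanh(-0.198) = -0.200650; difference d = 0.314135
Var(d) = 1/5 + 1/35 = 0.2000000 + 0.0285714 = 0.2285714
z = d/√Var(d) = 0.314135 / √0.2285714 = 0.314135 / 0.478091 = 0.657

0.657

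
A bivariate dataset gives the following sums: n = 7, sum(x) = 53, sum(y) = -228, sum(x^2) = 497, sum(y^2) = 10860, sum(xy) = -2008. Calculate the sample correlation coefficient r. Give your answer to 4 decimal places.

-0.4914

Numerator: nΣxy − (Σx)(Σy) = 7·(-2008) − (53)(-228) = -1972
Denominator: √[(nΣx²−(Σx)²)(nΣy²−(Σy)²)]
  nΣx²−(Σx)² = 7·497 − 2809 = 670;  nΣy²−(Σy)² = 7·10860 − 51984 = 24036
  √(670·24036) = √16104120 = 4012.9939
r = -1972 / 4012.9939 = -0.4914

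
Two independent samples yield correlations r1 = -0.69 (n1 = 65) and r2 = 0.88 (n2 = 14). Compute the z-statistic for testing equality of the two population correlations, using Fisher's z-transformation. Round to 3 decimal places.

z1 = atanh(-0.69) = -0.847956,  z2 = atanh(0.88) = 1.375768
SE = √(1/(n1−3) + 1/(n2−3)) = √(1/62 + 1/11) = √(0.0161290 + 0.0909091) = √0.1070381 = 0.327167
z = (z1 − z2)/SE = (-0.847956 − 1.375768) / 0.327167 = -2.223724 / 0.327167 = -6.797

-6.797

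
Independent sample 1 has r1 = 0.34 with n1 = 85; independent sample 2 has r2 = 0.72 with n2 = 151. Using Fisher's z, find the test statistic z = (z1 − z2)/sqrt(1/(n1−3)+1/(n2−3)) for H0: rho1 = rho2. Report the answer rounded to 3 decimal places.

-4.021

Fisher z-transforms: z1 = atanh(0.34) = 0.354093, z2 = atanh(0.72) = 0.907645; difference d = -0.553552
Var(d) = 1/82 + 1/148 = 0.0121951 + 0.0067568 = 0.0189519
z = d/√Var(d) = -0.553552 / √0.0189519 = -0.553552 / 0.137666 = -4.021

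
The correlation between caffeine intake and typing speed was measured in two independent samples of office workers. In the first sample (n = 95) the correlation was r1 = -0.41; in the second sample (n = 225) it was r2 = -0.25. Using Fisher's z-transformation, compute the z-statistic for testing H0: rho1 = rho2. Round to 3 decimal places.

-1.453

Fisher z-transforms: z1 = atanh(-0.41) = -0.435611, z2 = atanh(-0.25) = -0.255413; difference d = -0.180198
Var(d) = 1/92 + 1/222 = 0.0108696 + 0.0045045 = 0.0153741
z = d/√Var(d) = -0.180198 / √0.0153741 = -0.180198 / 0.123992 = -1.453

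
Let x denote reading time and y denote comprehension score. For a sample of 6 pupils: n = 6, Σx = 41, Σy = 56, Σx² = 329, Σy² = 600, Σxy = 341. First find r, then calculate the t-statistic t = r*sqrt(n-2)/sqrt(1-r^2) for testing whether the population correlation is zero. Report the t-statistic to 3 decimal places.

S_xy = nΣxy − ΣxΣy = 6·341 − 41·56 = 2046 − 2296 = -250
S_xx = nΣx² − (Σx)² = 6·329 − 41² = 1974 − 1681 = 293
S_yy = nΣy² − (Σy)² = 6·600 − 56² = 3600 − 3136 = 464
r = S_xy / √(S_xx·S_yy) = -250 / √(293·464) = -250 / √135952 = -250 / 368.7167 = -0.6780
t = r·√(n−2)/√(1−r²) = -0.6780·√4 / √(1−0.459684) = -1.356000 / 0.735062 = -1.845

-1.845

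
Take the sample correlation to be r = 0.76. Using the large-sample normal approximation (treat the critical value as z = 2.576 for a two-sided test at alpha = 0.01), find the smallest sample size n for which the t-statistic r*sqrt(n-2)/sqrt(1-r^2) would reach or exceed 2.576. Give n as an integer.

7

r√(n−2)/√(1−r²) ≥ 2.576  ⇔  n−2 ≥ (2.576)²·(1−r²)/r²
(1−r²)/r² = (1−0.5776)/0.5776 = 0.7313
n ≥ 2 + 6.635776·0.7313 = 2 + 4.8527 = 6.8527
⌈6.8527⌉ = 7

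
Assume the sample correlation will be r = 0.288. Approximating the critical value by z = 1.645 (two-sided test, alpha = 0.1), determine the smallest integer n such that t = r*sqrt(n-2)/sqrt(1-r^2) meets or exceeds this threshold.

r√(n−2)/√(1−r²) ≥ 1.645  ⇔  n−2 ≥ (1.645)²·(1−r²)/r²
(1−r²)/r² = (1−0.082944)/0.082944 = 11.0563
n ≥ 2 + 2.706025·11.0563 = 2 + 29.9186 = 31.9186
⌈31.9186⌉ = 32

32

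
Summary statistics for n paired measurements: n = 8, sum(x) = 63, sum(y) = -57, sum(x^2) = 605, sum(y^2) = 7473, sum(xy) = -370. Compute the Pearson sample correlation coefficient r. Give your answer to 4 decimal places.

0.0899

Numerator: nΣxy − (Σx)(Σy) = 8·(-370) − (63)(-57) = 631
Denominator: √[(nΣx²−(Σx)²)(nΣy²−(Σy)²)]
  nΣx²−(Σx)² = 8·605 − 3969 = 871;  nΣy²−(Σy)² = 8·7473 − 3249 = 56535
  √(871·56535) = √49241985 = 7017.2634
r = 631 / 7017.2634 = 0.0899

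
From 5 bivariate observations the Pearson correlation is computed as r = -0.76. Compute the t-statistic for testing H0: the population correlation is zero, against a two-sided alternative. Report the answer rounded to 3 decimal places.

t = r·√(n−2) / √(1−r²) with r = -0.76, n = 5
  = -0.76·√3 / √(1 − 0.5776)
  = -0.76·1.732051 / 0.649923
  = -1.316359 / 0.649923 = -2.025

-2.025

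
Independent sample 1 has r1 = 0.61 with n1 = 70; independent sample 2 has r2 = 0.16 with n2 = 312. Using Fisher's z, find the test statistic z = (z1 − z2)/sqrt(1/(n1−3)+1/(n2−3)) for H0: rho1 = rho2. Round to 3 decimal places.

z1 = atanh(0.61) = 0.708921,  z2 = atanh(0.16) = 0.161387
SE = √(1/(n1−3) + 1/(n2−3)) = √(1/67 + 1/309) = √(0.0149254 + 0.0032362) = √0.0181616 = 0.134765
z = (z1 − z2)/SE = (0.708921 − 0.161387) / 0.134765 = 0.547534 / 0.134765 = 4.063

4.063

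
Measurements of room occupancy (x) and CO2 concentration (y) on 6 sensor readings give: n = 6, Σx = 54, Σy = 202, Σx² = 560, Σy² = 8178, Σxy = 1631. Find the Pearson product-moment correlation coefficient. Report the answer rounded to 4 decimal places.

Numerator: nΣxy − (Σx)(Σy) = 6·1631 − (54)(202) = -1122
Denominator: √[(nΣx²−(Σx)²)(nΣy²−(Σy)²)]
  nΣx²−(Σx)² = 6·560 − 2916 = 444;  nΣy²−(Σy)² = 6·8178 − 40804 = 8264
  √(444·8264) = √3669216 = 1915.5198
r = -1122 / 1915.5198 = -0.5857

-0.5857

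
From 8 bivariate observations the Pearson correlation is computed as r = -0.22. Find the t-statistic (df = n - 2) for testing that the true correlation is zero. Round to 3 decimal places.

-0.552

1 − r² = 1 − 0.0484 = 0.9516;  √(1−r²) = 0.975500
√(n−2) = √6 = 2.449490
t = r·√(n−2)/√(1−r²) = -0.22 · 2.449490 / 0.975500 = -0.552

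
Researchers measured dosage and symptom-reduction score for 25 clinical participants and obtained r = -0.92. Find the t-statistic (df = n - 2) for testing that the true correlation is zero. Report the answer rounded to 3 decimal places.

1 − r² = 1 − 0.8464 = 0.1536;  √(1−r²) = 0.391918
√(n−2) = √23 = 4.795832
t = r·√(n−2)/√(1−r²) = -0.92 · 4.795832 / 0.391918 = -11.258

-11.258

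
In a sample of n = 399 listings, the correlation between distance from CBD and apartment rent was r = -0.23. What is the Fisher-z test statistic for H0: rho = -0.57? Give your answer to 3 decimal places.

z_r = atanh(-0.23) = -0.234189,  z_0 = atanh(-0.57) = -0.647523
SE = 1/√(n−3) = 1/√396 = 0.050252
z = (z_r − z_0)/SE = (-0.234189 − (-0.647523)) / 0.050252 = 0.413334 / 0.050252 = 8.225

8.225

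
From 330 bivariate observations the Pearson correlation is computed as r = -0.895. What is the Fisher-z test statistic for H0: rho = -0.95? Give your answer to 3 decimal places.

6.967

z_r = atanh(-0.895) = -1.446507,  z_0 = atanh(-0.95) = -1.831781
SE = 1/√(n−3) = 1/√327 = 0.055300
z = (z_r − z_0)/SE = (-1.446507 − (-1.831781)) / 0.055300 = 0.385274 / 0.055300 = 6.967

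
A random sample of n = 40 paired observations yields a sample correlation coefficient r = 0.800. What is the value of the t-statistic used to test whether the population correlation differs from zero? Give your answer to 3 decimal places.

t = r·√(n−2) / √(1−r²) with r = 0.800, n = 40
  = 0.800·√38 / √(1 − 0.640000)
  = 0.800·6.164414 / 0.600000
  = 4.931531 / 0.600000 = 8.219

8.219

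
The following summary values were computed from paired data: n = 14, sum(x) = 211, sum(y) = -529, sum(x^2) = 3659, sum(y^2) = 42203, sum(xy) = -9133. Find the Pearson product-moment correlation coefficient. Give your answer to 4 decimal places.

Numerator: nΣxy − (Σx)(Σy) = 14·(-9133) − (211)(-529) = -16243
Denominator: √[(nΣx²−(Σx)²)(nΣy²−(Σy)²)]
  nΣx²−(Σx)² = 14·3659 − 44521 = 6705;  nΣy²−(Σy)² = 14·42203 − 279841 = 311001
  √(6705·311001) = √2085261705 = 45664.6658
r = -16243 / 45664.6658 = -0.3557

-0.3557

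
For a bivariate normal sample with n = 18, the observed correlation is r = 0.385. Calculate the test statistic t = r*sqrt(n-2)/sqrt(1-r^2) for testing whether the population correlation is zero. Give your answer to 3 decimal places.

1.669

1 − r² = 1 − 0.148225 = 0.851775;  √(1−r²) = 0.922917
√(n−2) = √16 = 4.000000
t = r·√(n−2)/√(1−r²) = 0.385 · 4.000000 / 0.922917 = 1.669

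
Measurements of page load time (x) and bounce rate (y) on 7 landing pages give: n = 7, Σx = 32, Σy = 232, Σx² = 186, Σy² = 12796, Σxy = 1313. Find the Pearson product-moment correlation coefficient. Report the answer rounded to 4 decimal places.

S_xy = nΣxy − ΣxΣy = 7·1313 − 32·232 = 9191 − 7424 = 1767
S_xx = nΣx² − (Σx)² = 7·186 − 32² = 1302 − 1024 = 278
S_yy = nΣy² − (Σy)² = 7·12796 − 232² = 89572 − 53824 = 35748
r = S_xy / √(S_xx·S_yy) = 1767 / √(278·35748) = 1767 / √9937944 = 1767 / 3152.4505 = 0.5605

0.5605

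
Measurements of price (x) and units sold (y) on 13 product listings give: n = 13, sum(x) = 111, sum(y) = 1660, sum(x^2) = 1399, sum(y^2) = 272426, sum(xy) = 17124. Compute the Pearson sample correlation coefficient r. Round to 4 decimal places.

0.5648

Numerator: nΣxy − (Σx)(Σy) = 13·17124 − (111)(1660) = 38352
Denominator: √[(nΣx²−(Σx)²)(nΣy²−(Σy)²)]
  nΣx²−(Σx)² = 13·1399 − 12321 = 5866;  nΣy²−(Σy)² = 13·272426 − 2755600 = 785938
  √(5866·785938) = √4610312308 = 67899.2806
r = 38352 / 67899.2806 = 0.5648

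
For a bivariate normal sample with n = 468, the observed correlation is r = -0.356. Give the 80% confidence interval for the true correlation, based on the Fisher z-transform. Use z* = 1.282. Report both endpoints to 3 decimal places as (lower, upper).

(-0.407, -0.303)

Fisher z: z_r = atanh(r) = ½·ln((1+(-0.356))/(1−(-0.356))) = -0.372298
SE(z) = 1/√(n−3) = 1/√465 = 0.046374
80% ⇒ z* = 1.282; margin = 1.282·0.046374 = 0.059451
CI on z-scale: (-0.431749, -0.312847)
Back-transform: tanh(-0.431749) = -0.406782, tanh(-0.312847) = -0.303025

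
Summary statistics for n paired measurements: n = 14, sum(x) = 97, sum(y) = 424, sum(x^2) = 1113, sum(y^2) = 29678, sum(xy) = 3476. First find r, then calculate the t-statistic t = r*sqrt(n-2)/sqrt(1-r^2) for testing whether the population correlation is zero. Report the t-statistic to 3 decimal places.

S_xy = nΣxy − ΣxΣy = 14·3476 − 97·424 = 48664 − 41128 = 7536
S_xx = nΣx² − (Σx)² = 14·1113 − 97² = 15582 − 9409 = 6173
S_yy = nΣy² − (Σy)² = 14·29678 − 424² = 415492 − 179776 = 235716
r = S_xy / √(S_xx·S_yy) = 7536 / √(6173·235716) = 7536 / √1455074868 = 7536 / 38145.4436 = 0.1976
t = r·√(n−2)/√(1−r²) = 0.1976·√12 / √(1−0.039046) = 0.684506 / 0.980283 = 0.698

0.698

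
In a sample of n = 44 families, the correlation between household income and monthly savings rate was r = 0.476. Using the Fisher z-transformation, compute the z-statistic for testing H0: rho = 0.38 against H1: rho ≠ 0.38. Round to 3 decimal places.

Fisher z: atanh(0.476) = 0.517800, atanh(0.38) = 0.400060
z = (z_r − z_0)·√(n−3) = (0.517800 − 0.400060)·√41 = 0.117740 · 6.403124 = 0.754

0.754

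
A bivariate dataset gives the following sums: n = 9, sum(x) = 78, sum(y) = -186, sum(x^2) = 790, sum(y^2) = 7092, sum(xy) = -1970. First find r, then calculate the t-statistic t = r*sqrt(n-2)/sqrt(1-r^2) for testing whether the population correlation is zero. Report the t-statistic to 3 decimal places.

-1.925

Numerator: nΣxy − (Σx)(Σy) = 9·(-1970) − (78)(-186) = -3222
Denominator: √[(nΣx²−(Σx)²)(nΣy²−(Σy)²)]
  nΣx²−(Σx)² = 9·790 − 6084 = 1026;  nΣy²−(Σy)² = 9·7092 − 34596 = 29232
  √(1026·29232) = √29992032 = 5476.4982
r = -3222 / 5476.4982 = -0.5883
t = r·√(n−2)/√(1−r²) = -0.5883·√7 / √(1−0.346097) = -1.556495 / 0.808643 = -1.925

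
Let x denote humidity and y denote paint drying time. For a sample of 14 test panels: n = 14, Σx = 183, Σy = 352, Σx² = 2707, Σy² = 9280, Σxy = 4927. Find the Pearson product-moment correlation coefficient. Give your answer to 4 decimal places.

S_xy = nΣxy − ΣxΣy = 14·4927 − 183·352 = 68978 − 64416 = 4562
S_xx = nΣx² − (Σx)² = 14·2707 − 183² = 37898 − 33489 = 4409
S_yy = nΣy² − (Σy)² = 14·9280 − 352² = 129920 − 123904 = 6016
r = S_xy / √(S_xx·S_yy) = 4562 / √(4409·6016) = 4562 / √26524544 = 4562 / 5150.1984 = 0.8858

0.8858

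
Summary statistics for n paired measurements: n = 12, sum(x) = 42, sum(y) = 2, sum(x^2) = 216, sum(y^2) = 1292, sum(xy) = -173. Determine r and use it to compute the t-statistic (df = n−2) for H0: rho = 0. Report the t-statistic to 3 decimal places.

S_xy = nΣxy − ΣxΣy = 12·(-173) − 42·2 = -2076 − 84 = -2160
S_xx = nΣx² − (Σx)² = 12·216 − 42² = 2592 − 1764 = 828
S_yy = nΣy² − (Σy)² = 12·1292 − 2² = 15504 − 4 = 15500
r = S_xy / √(S_xx·S_yy) = -2160 / √(828·15500) = -2160 / √12834000 = -2160 / 3582.4573 = -0.6029
t = r·√(n−2)/√(1−r²) = -0.6029·√10 / √(1−0.363488) = -1.906537 / 0.797817 = -2.390

-2.390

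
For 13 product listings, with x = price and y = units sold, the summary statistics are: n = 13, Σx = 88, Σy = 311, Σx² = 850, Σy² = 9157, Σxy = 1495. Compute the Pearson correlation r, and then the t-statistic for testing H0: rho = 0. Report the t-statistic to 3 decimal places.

S_xy = nΣxy − ΣxΣy = 13·1495 − 88·311 = 19435 − 27368 = -7933
S_xx = nΣx² − (Σx)² = 13·850 − 88² = 11050 − 7744 = 3306
S_yy = nΣy² − (Σy)² = 13·9157 − 311² = 119041 − 96721 = 22320
r = S_xy / √(S_xx·S_yy) = -7933 / √(3306·22320) = -7933 / √73789920 = -7933 / 8590.1059 = -0.9235
t = r·√(n−2)/√(1−r²) = -0.9235·√11 / √(1−0.852852) = -3.062903 / 0.383599 = -7.985

-7.985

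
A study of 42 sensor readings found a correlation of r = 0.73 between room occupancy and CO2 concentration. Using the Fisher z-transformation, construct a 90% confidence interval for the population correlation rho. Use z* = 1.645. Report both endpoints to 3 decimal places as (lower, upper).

(0.582, 0.831)

Fisher z: z_r = atanh(r) = ½·ln((1+0.73)/(1−0.73)) = 0.928727
SE(z) = 1/√(n−3) = 1/√39 = 0.160128
90% ⇒ z* = 1.645; margin = 1.645·0.160128 = 0.263411
CI on z-scale: (0.665316, 1.192138)
Back-transform: tanh(0.665316) = 0.581890, tanh(1.192138) = 0.831241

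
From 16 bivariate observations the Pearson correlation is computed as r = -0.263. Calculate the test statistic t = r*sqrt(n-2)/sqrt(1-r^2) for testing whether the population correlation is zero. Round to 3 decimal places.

-1.020

1 − r² = 1 − 0.069169 = 0.930831;  √(1−r²) = 0.964796
√(n−2) = √14 = 3.741657
t = r·√(n−2)/√(1−r²) = -0.263 · 3.741657 / 0.964796 = -1.020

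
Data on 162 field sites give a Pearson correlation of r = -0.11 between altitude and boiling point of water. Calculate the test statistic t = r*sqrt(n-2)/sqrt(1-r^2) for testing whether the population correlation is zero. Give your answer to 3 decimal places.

t = r·√(n−2) / √(1−r²) with r = -0.11, n = 162
  = -0.11·√160 / √(1 − 0.0121)
  = -0.11·12.649111 / 0.993932
  = -1.391402 / 0.993932 = -1.400

-1.400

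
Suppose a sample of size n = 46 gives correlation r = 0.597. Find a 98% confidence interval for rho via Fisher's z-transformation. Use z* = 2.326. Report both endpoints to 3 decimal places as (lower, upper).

(0.322, 0.779)

Fisher z: z_r = atanh(r) = ½·ln((1+0.597)/(1−0.597)) = 0.688473
SE(z) = 1/√(n−3) = 1/√43 = 0.152499
98% ⇒ z* = 2.326; margin = 2.326·0.152499 = 0.354713
CI on z-scale: (0.333760, 1.043186)
Back-transform: tanh(0.333760) = 0.321895, tanh(1.043186) = 0.779143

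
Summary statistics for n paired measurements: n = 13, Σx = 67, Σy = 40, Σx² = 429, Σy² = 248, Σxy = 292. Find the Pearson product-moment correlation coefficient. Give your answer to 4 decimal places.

0.8396

Numerator: nΣxy − (Σx)(Σy) = 13·292 − (67)(40) = 1116
Denominator: √[(nΣx²−(Σx)²)(nΣy²−(Σy)²)]
  nΣx²−(Σx)² = 13·429 − 4489 = 1088;  nΣy²−(Σy)² = 13·248 − 1600 = 1624
  √(1088·1624) = √1766912 = 1329.2524
r = 1116 / 1329.2524 = 0.8396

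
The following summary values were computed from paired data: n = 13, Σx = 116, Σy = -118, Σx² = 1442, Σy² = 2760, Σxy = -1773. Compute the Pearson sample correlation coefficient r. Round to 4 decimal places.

-0.8686

Numerator: nΣxy − (Σx)(Σy) = 13·(-1773) − (116)(-118) = -9361
Denominator: √[(nΣx²−(Σx)²)(nΣy²−(Σy)²)]
  nΣx²−(Σx)² = 13·1442 − 13456 = 5290;  nΣy²−(Σy)² = 13·2760 − 13924 = 21956
  √(5290·21956) = √116147240 = 10777.1629
r = -9361 / 10777.1629 = -0.8686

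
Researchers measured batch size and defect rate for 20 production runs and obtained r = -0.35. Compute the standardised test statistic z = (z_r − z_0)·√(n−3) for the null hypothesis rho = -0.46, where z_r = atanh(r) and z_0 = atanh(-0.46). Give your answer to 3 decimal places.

0.544

z_r = atanh(-0.35) = -0.365444,  z_0 = atanh(-0.46) = -0.497311
SE = 1/√(n−3) = 1/√17 = 0.242536
z = (z_r − z_0)/SE = (-0.365444 − (-0.497311)) / 0.242536 = 0.131867 / 0.242536 = 0.544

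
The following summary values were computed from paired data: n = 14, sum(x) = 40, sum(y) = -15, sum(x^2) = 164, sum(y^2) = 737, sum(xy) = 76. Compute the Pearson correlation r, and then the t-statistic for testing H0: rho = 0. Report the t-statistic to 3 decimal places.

2.794

Numerator: nΣxy − (Σx)(Σy) = 14·76 − (40)(-15) = 1664
Denominator: √[(nΣx²−(Σx)²)(nΣy²−(Σy)²)]
  nΣx²−(Σx)² = 14·164 − 1600 = 696;  nΣy²−(Σy)² = 14·737 − 225 = 10093
  √(696·10093) = √7024728 = 2650.4203
r = 1664 / 2650.4203 = 0.6278
t = r·√(n−2)/√(1−r²) = 0.6278·√12 / √(1−0.394133) = 2.174763 / 0.778375 = 2.794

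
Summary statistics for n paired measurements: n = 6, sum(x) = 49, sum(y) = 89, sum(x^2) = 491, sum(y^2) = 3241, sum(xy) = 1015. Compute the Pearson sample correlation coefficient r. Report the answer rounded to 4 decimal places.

0.6899

Numerator: nΣxy − (Σx)(Σy) = 6·1015 − (49)(89) = 1729
Denominator: √[(nΣx²−(Σx)²)(nΣy²−(Σy)²)]
  nΣx²−(Σx)² = 6·491 − 2401 = 545;  nΣy²−(Σy)² = 6·3241 − 7921 = 11525
  √(545·11525) = √6281125 = 2506.2173
r = 1729 / 2506.2173 = 0.6899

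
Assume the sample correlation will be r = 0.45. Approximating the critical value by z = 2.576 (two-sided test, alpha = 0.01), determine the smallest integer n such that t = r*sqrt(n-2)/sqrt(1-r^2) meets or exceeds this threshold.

29

Need r·√(n−2)/√(1−r²) ≥ 2.576
√(n−2) ≥ 2.576·√(1−0.2025) / 0.45 = 2.576·0.893029 / 0.45 = 5.1121
n−2 ≥ 26.1336  ⇒  n ≥ 28.1336
Smallest integer n = 29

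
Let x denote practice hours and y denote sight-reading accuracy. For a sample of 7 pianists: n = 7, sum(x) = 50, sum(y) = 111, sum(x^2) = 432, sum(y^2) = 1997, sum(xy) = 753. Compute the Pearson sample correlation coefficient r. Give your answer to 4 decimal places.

Numerator: nΣxy − (Σx)(Σy) = 7·753 − (50)(111) = -279
Denominator: √[(nΣx²−(Σx)²)(nΣy²−(Σy)²)]
  nΣx²−(Σx)² = 7·432 − 2500 = 524;  nΣy²−(Σy)² = 7·1997 − 12321 = 1658
  √(524·1658) = √868792 = 932.0901
r = -279 / 932.0901 = -0.2993

-0.2993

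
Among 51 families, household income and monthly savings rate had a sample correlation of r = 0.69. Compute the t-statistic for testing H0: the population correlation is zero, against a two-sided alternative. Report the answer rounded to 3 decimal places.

t = r·√(n−2) / √(1−r²) with r = 0.69, n = 51
  = 0.69·√49 / √(1 − 0.4761)
  = 0.69·7.000000 / 0.723809
  = 4.830000 / 0.723809 = 6.673

6.673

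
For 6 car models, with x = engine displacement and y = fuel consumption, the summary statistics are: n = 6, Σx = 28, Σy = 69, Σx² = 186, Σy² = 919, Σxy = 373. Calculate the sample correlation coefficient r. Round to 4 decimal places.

0.6120

Numerator: nΣxy − (Σx)(Σy) = 6·373 − (28)(69) = 306
Denominator: √[(nΣx²−(Σx)²)(nΣy²−(Σy)²)]
  nΣx²−(Σx)² = 6·186 − 784 = 332;  nΣy²−(Σy)² = 6·919 − 4761 = 753
  √(332·753) = √249996 = 499.9960
r = 306 / 499.9960 = 0.6120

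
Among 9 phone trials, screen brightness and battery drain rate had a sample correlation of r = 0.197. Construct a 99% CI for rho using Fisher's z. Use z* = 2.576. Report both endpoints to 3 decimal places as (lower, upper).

Fisher z: z_r = atanh(r) = ½·ln((1+0.197)/(1−0.197)) = 0.199609
SE(z) = 1/√(n−3) = 1/√6 = 0.408248
99% ⇒ z* = 2.576; margin = 2.576·0.408248 = 1.051647
CI on z-scale: (-0.852038, 1.251256)
Back-transform: tanh(-0.852038) = -0.692133, tanh(1.251256) = 0.848635

(-0.692, 0.849)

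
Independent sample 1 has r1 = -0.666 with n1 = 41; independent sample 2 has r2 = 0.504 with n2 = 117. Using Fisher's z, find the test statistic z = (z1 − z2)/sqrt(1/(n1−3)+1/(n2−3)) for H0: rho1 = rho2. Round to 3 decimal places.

-7.251

Fisher z-transforms: z1 = atanh(-0.666) = -0.803520, z2 = atanh(0.504) = 0.554654; difference d = -1.358174
Var(d) = 1/38 + 1/114 = 0.0263158 + 0.0087719 = 0.0350877
z = d/√Var(d) = -1.358174 / √0.0350877 = -1.358174 / 0.187317 = -7.251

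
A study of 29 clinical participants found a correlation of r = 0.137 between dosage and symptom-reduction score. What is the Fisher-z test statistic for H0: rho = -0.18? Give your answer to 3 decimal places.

z_r = atanh(0.137) = 0.137867,  z_0 = atanh(-0.18) = -0.181983
SE = 1/√(n−3) = 1/√26 = 0.196116
z = (z_r − z_0)/SE = (0.137867 − (-0.181983)) / 0.196116 = 0.319850 / 0.196116 = 1.631

1.631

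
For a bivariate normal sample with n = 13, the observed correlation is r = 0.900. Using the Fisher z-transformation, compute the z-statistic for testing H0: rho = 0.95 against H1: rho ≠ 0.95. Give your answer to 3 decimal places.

Fisher z: atanh(0.900) = 1.472219, atanh(0.95) = 1.831781
z = (z_r − z_0)·√(n−3) = (1.472219 − 1.831781)·√10 = -0.359562 · 3.162278 = -1.137

-1.137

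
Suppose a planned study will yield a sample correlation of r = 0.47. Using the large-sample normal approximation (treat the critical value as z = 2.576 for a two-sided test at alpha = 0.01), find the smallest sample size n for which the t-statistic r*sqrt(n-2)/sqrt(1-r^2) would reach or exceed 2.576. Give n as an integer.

26

r√(n−2)/√(1−r²) ≥ 2.576  ⇔  n−2 ≥ (2.576)²·(1−r²)/r²
(1−r²)/r² = (1−0.2209)/0.2209 = 3.5269
n ≥ 2 + 6.635776·3.5269 = 2 + 23.4037 = 25.4037
⌈25.4037⌉ = 26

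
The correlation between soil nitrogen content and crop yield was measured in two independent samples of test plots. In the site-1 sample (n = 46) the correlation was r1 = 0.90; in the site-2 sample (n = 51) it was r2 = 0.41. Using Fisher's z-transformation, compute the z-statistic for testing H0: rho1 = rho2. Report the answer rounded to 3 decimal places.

Fisher z-transforms: z1 = atanh(0.90) = 1.472219, z2 = atanh(0.41) = 0.435611; difference d = 1.036608
Var(d) = 1/43 + 1/48 = 0.0232558 + 0.0208333 = 0.0440891
z = d/√Var(d) = 1.036608 / √0.0440891 = 1.036608 / 0.209974 = 4.937

4.937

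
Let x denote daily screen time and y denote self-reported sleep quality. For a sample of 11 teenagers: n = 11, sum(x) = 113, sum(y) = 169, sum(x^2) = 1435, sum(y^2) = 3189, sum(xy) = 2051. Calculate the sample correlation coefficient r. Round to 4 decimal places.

0.7813

Numerator: nΣxy − (Σx)(Σy) = 11·2051 − (113)(169) = 3464
Denominator: √[(nΣx²−(Σx)²)(nΣy²−(Σy)²)]
  nΣx²−(Σx)² = 11·1435 − 12769 = 3016;  nΣy²−(Σy)² = 11·3189 − 28561 = 6518
  √(3016·6518) = √19658288 = 4433.7668
r = 3464 / 4433.7668 = 0.7813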